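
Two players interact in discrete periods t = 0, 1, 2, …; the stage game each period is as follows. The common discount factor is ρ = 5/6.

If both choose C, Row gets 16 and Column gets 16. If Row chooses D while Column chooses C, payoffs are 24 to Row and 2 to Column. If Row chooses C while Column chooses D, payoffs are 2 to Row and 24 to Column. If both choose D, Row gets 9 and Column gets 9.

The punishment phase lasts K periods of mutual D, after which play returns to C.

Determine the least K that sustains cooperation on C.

2

Need Σ_{k=1}^{K} ρ^k ≥ (24−16)/(16−9) = 1.1429 at ρ = 5/6.
At K = 1 the sum is 0.8333 < 1.1429; at K = 2 it is 1.5278 ≥ 1.1429.
So the minimum punishment length is K = 2.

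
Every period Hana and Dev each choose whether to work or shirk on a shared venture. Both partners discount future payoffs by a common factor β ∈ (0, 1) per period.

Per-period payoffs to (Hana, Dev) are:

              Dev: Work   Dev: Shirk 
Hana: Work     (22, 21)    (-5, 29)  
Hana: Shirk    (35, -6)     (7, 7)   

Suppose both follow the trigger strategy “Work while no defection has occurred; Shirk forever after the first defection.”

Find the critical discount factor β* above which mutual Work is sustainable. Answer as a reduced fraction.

13/28

For Hana: deviation gain 35−22 = 13, per-period punishment loss 22−7 = 15. IC gives β ≥ 13/28.
For Dev: gain 8, loss 14 per period, so β ≥ 8/22 = 4/11.
The tighter constraint is Hana's, so cooperation needs β ≥ 13/28.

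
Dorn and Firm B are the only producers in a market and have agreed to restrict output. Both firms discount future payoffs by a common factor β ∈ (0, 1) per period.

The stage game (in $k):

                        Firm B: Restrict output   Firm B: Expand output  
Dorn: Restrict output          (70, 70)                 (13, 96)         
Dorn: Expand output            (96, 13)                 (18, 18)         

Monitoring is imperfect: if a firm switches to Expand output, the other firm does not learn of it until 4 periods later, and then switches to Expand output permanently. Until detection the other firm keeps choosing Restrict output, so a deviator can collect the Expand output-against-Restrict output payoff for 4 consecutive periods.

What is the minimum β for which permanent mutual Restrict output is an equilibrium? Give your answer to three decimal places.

The best deviation is to choose Expand output for all 4 undetected periods, earning 96 each, then 18 forever once detected.
Deviation value: 96(1−β^4)/(1−β) + 18β^4/(1−β); cooperation value: 70/(1−β).
IC: 70 ≥ 96(1−β^4) + 18β^4 = 96 − 78β^4.
So β^4 ≥ 26/78 = 1/3, giving β ≥ (1/3)^(1/4) ≈ 0.760.

0.760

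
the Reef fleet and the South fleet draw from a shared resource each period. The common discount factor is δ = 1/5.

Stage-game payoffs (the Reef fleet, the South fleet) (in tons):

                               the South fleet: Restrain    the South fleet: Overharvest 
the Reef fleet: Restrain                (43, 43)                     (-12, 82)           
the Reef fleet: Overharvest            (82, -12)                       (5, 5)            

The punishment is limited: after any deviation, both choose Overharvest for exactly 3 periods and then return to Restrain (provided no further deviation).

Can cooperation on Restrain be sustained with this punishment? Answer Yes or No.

Comparing payoff streams over the 4 periods until play realigns: cooperate → 43(1+δ+…+δ^3); deviate → 82 + 5(δ+…+δ^3).
Cooperation is sustained iff (43−5)(δ+…+δ^3) ≥ 82−43.
δ+…+δ^3 = 1/5·(1−(1/5)^3)/(1−1/5) = 0.2480, and (82−43)/(43−5) = 1.0263.
0.2480 < 1.0263, so cooperation is not sustainable.

No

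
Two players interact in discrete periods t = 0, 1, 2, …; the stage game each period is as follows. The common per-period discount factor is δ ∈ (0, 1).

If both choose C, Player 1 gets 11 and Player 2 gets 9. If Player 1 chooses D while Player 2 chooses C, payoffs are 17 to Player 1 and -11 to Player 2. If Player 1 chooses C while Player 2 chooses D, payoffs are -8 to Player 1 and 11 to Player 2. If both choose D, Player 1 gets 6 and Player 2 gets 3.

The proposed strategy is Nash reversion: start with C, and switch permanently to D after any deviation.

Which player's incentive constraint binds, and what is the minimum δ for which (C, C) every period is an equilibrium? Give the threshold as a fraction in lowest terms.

Player 1; δ ≥ 6/11

For Player 1: deviation gain 17−11 = 6, per-period punishment loss 11−6 = 5. IC gives δ ≥ 6/11.
For Player 2: gain 2, loss 6 per period, so δ ≥ 2/8 = 1/4.
The tighter constraint is Player 1's, so cooperation needs δ ≥ 6/11.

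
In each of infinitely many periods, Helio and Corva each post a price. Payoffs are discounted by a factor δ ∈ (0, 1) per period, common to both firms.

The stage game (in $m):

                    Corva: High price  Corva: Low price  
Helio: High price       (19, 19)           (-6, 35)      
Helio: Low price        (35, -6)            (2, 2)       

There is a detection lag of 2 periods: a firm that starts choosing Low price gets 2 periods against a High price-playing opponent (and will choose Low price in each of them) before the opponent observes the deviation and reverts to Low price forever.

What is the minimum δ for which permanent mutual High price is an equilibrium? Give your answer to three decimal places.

0.696

Deviating for the 2 undetected periods gains 35−19 = 16 per period over cooperation, then loses 19−2 = 17 per period forever once punishment starts.
Gain: 16(1 + δ + … + δ^1); loss: 17·δ^2/(1−δ).
No profitable deviation ⇔ 16(1−δ^2) ≤ 17·δ^2, i.e. δ^2 ≥ 16/(16+17) = 16/33.
Hence δ ≥ (16/33)^(1/2) ≈ 0.696.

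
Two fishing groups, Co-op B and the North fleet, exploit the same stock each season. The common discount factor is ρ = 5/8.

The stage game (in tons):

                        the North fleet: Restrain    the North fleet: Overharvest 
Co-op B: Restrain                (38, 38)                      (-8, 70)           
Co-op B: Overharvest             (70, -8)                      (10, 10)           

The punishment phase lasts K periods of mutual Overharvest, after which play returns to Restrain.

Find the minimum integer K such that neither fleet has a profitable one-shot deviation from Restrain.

No profitable deviation requires (38−10)(ρ+…+ρ^K) ≥ 70−38, i.e. ρ+…+ρ^K ≥ 8/7 ≈ 1.1429.
With ρ = 5/8, the partial sums are K=1: 0.6250, K=2: 1.0156, K=3: 1.2598.
K = 3 is the first length at which the sum reaches 1.1429.

3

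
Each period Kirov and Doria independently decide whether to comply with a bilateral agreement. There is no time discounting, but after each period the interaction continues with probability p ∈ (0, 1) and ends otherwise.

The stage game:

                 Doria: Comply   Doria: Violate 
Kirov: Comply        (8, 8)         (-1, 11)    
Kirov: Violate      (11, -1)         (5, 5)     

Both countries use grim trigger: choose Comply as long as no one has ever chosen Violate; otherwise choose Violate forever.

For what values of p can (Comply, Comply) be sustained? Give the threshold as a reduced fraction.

1/2

With no time discounting, the continuation probability p plays the role of the discount factor.
Grim-trigger IC: 8/(1−p) ≥ 11 + 5p/(1−p) ⇒ p ≥ (11−8)/(11−5) = 1/2.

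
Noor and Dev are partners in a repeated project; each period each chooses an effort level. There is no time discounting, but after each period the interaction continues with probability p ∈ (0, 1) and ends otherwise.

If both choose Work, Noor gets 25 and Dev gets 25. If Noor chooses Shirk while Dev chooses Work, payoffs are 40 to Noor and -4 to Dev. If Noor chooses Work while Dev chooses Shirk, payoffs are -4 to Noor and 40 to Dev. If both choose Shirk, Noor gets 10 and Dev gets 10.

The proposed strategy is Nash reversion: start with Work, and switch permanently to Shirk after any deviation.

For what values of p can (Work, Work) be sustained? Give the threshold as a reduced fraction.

1/2

Expected cooperation value is 25 + p·25 + p²·25 + … = 25/(1−p); deviation gives 40 + p·10/(1−p).
25 ≥ 40(1−p) + 10p ⇒ 30p ≥ 15 ⇒ p ≥ 15/30 = 1/2.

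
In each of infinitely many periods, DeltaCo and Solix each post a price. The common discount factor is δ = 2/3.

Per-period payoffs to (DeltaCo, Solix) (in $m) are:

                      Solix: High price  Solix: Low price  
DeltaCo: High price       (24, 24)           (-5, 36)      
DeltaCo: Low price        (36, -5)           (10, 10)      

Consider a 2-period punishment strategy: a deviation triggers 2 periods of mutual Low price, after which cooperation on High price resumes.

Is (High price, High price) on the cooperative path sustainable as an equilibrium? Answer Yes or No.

A one-shot deviation gives 36 now, then 10 for 2 periods, then back to 24.
Gain from deviating: (36−24) today; loss: (24−10) in each of the next 2 periods.
No-deviation condition: (24−10)(δ+…+δ^2) ≥ 36−24, i.e. δ+…+δ^2 ≥ 6/7.
At δ = 2/3: δ+…+δ^2 = 1.1111 ≥ 0.8571.
So cooperation is sustainable.

Yes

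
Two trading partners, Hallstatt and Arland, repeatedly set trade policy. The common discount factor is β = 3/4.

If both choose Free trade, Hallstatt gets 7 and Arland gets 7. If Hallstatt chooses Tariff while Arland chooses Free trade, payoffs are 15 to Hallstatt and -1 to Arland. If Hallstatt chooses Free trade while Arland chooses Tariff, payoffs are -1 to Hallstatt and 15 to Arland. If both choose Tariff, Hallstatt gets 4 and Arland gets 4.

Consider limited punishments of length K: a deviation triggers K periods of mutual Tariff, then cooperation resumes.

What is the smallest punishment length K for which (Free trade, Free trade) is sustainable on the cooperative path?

No profitable deviation requires (7−4)(β+…+β^K) ≥ 15−7, i.e. β+…+β^K ≥ 8/3 ≈ 2.6667.
With β = 3/4, the partial sums are K=1: 0.7500, K=2: 1.3125, …, K=6: 2.4661, K=7: 2.5995, K=8: 2.6997.
K = 8 is the first length at which the sum reaches 2.6667.

8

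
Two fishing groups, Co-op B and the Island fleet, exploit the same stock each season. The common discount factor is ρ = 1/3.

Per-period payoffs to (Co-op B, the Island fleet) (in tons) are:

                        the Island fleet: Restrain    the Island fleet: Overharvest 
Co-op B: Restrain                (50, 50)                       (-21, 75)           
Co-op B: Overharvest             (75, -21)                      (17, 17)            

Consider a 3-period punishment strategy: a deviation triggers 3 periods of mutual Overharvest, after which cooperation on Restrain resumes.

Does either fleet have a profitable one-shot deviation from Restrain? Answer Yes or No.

A one-shot deviation gives 75 now, then 17 for 3 periods, then back to 50.
Gain from deviating: (75−50) today; loss: (50−17) in each of the next 3 periods.
No-deviation condition: (50−17)(ρ+…+ρ^3) ≥ 75−50, i.e. ρ+…+ρ^3 ≥ 25/33.
At ρ = 1/3: ρ+…+ρ^3 = 0.4815 < 0.7576.
So cooperation is not sustainable.

Yes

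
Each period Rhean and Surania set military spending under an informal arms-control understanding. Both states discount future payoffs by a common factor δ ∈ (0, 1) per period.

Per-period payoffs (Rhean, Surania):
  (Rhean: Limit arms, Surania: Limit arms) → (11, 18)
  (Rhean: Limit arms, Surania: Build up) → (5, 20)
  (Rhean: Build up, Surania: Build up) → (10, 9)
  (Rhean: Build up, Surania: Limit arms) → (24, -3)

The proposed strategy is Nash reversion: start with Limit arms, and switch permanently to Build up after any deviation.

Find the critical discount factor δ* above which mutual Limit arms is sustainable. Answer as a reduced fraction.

13/14

For Rhean: deviation gain 24−11 = 13, per-period punishment loss 11−10 = 1. IC gives δ ≥ 13/14.
For Surania: gain 2, loss 9 per period, so δ ≥ 2/11.
The tighter constraint is Rhean's, so cooperation needs δ ≥ 13/14.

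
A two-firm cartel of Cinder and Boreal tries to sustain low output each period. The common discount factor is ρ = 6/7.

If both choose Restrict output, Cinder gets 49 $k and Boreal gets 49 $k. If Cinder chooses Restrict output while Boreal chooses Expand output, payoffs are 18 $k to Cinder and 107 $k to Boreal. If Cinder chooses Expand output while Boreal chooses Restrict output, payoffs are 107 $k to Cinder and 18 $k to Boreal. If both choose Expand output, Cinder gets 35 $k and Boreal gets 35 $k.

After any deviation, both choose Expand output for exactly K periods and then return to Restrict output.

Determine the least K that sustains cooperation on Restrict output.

8

IC: ρ(1−ρ^K)/(1−ρ) ≥ (107−49)/(49−35) = 29/7.
With ρ = 6/7: need 1 − ρ^K ≥ 29/7·(1−6/7)/(6/7), i.e. ρ^K ≤ 0.3095.
Since (6/7)^7 = 0.3399 and (6/7)^8 = 0.2914, the smallest such K is 8.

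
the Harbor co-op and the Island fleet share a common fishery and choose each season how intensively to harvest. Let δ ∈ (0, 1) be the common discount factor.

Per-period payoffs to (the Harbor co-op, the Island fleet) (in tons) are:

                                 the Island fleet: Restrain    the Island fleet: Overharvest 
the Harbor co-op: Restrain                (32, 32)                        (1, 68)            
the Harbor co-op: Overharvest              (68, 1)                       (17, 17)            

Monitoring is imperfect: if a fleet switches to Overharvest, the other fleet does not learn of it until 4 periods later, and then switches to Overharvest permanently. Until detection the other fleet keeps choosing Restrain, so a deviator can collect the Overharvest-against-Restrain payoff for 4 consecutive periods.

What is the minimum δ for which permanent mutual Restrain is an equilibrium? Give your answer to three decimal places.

A deviator earns 68 for 4 periods, then 17 forever; cooperating earns 32 forever. Multiplying the IC by (1−δ):
32 ≥ 68(1−δ^4) + 17δ^4, so 51·δ^4 ≥ 36 and δ^4 ≥ 12/17.
δ ≥ (12/17)^(1/4) ≈ 0.917.

0.917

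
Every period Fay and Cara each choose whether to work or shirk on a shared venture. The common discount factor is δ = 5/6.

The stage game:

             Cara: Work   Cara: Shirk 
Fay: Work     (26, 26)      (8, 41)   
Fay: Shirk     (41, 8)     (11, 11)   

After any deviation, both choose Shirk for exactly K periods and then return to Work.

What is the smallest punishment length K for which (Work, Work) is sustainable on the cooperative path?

Need Σ_{k=1}^{K} δ^k ≥ (41−26)/(26−11) = 1.0000 at δ = 5/6.
At K = 1 the sum is 0.8333 < 1.0000; at K = 2 it is 1.5278 ≥ 1.0000.
So the minimum punishment length is K = 2.

2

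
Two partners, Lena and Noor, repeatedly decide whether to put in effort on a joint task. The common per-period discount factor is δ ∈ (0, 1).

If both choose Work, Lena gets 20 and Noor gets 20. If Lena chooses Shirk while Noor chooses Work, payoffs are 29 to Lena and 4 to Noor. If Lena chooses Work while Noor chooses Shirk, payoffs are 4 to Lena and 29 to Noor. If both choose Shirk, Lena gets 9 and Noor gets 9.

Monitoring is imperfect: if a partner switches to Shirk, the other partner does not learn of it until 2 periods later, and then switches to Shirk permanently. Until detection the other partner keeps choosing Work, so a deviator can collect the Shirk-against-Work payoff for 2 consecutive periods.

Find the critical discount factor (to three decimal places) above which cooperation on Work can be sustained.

Deviating for the 2 undetected periods gains 29−20 = 9 per period over cooperation, then loses 20−9 = 11 per period forever once punishment starts.
Gain: 9(1 + δ + … + δ^1); loss: 11·δ^2/(1−δ).
No profitable deviation ⇔ 9(1−δ^2) ≤ 11·δ^2, i.e. δ^2 ≥ 9/(9+11) = 9/20.
Hence δ ≥ (9/20)^(1/2) ≈ 0.671.

0.671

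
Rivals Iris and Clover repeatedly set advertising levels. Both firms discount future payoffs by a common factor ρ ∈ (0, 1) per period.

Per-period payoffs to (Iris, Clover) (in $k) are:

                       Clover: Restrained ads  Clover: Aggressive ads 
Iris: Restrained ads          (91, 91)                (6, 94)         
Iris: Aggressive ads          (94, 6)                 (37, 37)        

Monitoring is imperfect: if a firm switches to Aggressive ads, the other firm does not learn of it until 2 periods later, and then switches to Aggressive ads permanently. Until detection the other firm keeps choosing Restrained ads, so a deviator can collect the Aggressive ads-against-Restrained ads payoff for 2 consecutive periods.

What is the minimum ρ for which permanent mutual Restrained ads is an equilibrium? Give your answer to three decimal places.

0.229

A deviator earns 94 for 2 periods, then 37 forever; cooperating earns 91 forever. Multiplying the IC by (1−ρ):
91 ≥ 94(1−ρ^2) + 37ρ^2, so 57·ρ^2 ≥ 3 and ρ^2 ≥ 1/19.
ρ ≥ (1/19)^(1/2) ≈ 0.229.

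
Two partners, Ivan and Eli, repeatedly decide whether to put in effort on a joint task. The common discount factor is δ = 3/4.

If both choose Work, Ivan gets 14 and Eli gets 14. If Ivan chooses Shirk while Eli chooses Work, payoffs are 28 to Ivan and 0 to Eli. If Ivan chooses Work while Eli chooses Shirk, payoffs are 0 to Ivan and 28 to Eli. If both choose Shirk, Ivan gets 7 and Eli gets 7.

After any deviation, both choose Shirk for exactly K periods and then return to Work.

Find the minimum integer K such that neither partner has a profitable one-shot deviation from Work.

IC: δ(1−δ^K)/(1−δ) ≥ (28−14)/(14−7) = 2.
With δ = 3/4: need 1 − δ^K ≥ 2·(1−3/4)/(3/4), i.e. δ^K ≤ 0.3333.
Since (3/4)^3 = 0.4219 and (3/4)^4 = 0.3164, the smallest such K is 4.

4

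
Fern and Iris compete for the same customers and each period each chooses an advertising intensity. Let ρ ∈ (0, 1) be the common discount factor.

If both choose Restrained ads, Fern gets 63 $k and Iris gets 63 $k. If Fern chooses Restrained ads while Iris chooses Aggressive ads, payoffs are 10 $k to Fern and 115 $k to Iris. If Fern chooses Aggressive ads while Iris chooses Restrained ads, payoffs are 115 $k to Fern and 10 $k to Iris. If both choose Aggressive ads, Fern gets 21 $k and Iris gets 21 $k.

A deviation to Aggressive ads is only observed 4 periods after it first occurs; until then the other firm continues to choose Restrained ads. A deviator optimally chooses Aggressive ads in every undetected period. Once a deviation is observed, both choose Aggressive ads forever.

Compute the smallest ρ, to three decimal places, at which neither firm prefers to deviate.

The best deviation is to choose Aggressive ads for all 4 undetected periods, earning 115 each, then 21 forever once detected.
Deviation value: 115(1−ρ^4)/(1−ρ) + 21ρ^4/(1−ρ); cooperation value: 63/(1−ρ).
IC: 63 ≥ 115(1−ρ^4) + 21ρ^4 = 115 − 94ρ^4.
So ρ^4 ≥ 52/94 = 26/47, giving ρ ≥ (26/47)^(1/4) ≈ 0.862.

0.862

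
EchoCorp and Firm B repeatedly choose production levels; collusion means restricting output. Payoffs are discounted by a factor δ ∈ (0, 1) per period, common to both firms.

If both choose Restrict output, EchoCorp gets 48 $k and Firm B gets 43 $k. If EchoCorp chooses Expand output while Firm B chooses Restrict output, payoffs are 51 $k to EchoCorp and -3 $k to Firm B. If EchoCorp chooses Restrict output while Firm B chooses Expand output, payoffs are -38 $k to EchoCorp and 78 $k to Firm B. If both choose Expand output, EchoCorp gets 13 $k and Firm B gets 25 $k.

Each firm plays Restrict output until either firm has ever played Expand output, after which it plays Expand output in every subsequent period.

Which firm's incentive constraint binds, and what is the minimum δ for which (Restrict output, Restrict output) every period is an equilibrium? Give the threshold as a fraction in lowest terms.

Firm B; δ ≥ 35/53

EchoCorp's threshold: (51−48)/(51−13) = 3/38.
Firm B's threshold: (78−43)/(78−25) = 35/53.
3/38 < 35/53, so Firm B binds and δ* = 35/53.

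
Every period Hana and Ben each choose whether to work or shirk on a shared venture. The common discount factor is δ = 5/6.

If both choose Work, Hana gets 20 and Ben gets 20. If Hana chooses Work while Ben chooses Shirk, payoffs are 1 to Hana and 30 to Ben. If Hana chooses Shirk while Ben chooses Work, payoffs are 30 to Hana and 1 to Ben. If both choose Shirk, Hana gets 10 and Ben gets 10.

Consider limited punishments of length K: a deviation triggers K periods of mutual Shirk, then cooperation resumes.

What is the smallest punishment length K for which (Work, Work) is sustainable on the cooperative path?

2

Need Σ_{k=1}^{K} δ^k ≥ (30−20)/(20−10) = 1.0000 at δ = 5/6.
At K = 1 the sum is 0.8333 < 1.0000; at K = 2 it is 1.5278 ≥ 1.0000.
So the minimum punishment length is K = 2.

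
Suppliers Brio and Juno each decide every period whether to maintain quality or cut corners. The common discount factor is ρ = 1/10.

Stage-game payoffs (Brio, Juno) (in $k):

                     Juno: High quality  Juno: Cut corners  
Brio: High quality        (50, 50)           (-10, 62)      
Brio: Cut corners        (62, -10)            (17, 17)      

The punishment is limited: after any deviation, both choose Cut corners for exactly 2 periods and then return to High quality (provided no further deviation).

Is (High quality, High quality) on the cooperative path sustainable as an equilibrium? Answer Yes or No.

No

A one-shot deviation gives 62 now, then 17 for 2 periods, then back to 50.
Gain from deviating: (62−50) today; loss: (50−17) in each of the next 2 periods.
No-deviation condition: (50−17)(ρ+…+ρ^2) ≥ 62−50, i.e. ρ+…+ρ^2 ≥ 4/11.
At ρ = 1/10: ρ+…+ρ^2 = 0.1100 < 0.3636.
So cooperation is not sustainable.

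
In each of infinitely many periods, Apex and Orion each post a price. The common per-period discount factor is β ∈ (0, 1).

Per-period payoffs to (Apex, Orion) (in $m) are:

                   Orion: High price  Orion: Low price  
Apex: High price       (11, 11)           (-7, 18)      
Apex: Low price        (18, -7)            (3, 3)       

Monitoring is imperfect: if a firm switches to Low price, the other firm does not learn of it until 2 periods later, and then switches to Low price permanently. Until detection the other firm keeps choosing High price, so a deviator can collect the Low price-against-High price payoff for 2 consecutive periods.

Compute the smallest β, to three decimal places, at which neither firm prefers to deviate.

0.683

Deviating for the 2 undetected periods gains 18−11 = 7 per period over cooperation, then loses 11−3 = 8 per period forever once punishment starts.
Gain: 7(1 + β + … + β^1); loss: 8·β^2/(1−β).
No profitable deviation ⇔ 7(1−β^2) ≤ 8·β^2, i.e. β^2 ≥ 7/(7+8) = 7/15.
Hence β ≥ (7/15)^(1/2) ≈ 0.683.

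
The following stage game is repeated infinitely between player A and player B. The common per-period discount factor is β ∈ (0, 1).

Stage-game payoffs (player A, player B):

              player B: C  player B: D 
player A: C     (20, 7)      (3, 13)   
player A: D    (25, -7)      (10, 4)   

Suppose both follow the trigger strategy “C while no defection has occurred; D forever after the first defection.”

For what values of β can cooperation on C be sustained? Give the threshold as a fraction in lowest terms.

player A's threshold: (25−20)/(25−10) = 1/3.
player B's threshold: (13−7)/(13−4) = 2/3.
1/3 < 2/3, so player B binds and β* = 2/3.

2/3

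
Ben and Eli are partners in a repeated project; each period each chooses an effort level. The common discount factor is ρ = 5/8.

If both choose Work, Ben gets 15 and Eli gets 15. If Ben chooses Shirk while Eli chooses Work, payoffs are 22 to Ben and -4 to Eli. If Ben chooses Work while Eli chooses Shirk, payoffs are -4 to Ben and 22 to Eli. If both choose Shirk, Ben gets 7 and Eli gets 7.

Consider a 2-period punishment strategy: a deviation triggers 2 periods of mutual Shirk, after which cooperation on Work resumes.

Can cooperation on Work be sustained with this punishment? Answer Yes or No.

Comparing payoff streams over the 3 periods until play realigns: cooperate → 15(1+ρ+…+ρ^2); deviate → 22 + 7(ρ+…+ρ^2).
Cooperation is sustained iff (15−7)(ρ+…+ρ^2) ≥ 22−15.
ρ+…+ρ^2 = 5/8·(1−(5/8)^2)/(1−5/8) = 1.0156, and (22−15)/(15−7) = 0.8750.
1.0156 ≥ 0.8750, so cooperation is sustainable.

Yes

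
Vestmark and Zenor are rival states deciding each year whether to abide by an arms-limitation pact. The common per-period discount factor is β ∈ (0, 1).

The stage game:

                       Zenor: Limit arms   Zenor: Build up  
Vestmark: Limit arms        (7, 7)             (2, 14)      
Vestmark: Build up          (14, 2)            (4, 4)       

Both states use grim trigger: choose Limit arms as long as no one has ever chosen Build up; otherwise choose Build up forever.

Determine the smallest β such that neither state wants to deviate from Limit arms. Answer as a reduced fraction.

7/10

One-period gain from deviating is 14 − 7 = 7. The loss is 7 − 4 = 3 in every subsequent period, with present value 3·β/(1−β).
Deviation is unprofitable when 3·β/(1−β) ≥ 7, i.e. β/(1−β) ≥ 7/3.
Equivalently β ≥ 7/(7+3) = 7/10.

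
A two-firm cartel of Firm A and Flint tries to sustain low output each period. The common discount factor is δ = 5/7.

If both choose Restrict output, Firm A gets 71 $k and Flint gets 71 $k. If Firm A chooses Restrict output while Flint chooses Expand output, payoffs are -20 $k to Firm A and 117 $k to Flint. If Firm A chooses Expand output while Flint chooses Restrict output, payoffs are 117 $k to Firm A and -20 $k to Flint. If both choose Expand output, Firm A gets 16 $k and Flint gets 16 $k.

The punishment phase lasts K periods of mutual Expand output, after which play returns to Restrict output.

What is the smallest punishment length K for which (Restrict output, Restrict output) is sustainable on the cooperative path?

2

Need Σ_{k=1}^{K} δ^k ≥ (117−71)/(71−16) = 0.8364 at δ = 5/7.
At K = 1 the sum is 0.7143 < 0.8364; at K = 2 it is 1.2245 ≥ 0.8364.
So the minimum punishment length is K = 2.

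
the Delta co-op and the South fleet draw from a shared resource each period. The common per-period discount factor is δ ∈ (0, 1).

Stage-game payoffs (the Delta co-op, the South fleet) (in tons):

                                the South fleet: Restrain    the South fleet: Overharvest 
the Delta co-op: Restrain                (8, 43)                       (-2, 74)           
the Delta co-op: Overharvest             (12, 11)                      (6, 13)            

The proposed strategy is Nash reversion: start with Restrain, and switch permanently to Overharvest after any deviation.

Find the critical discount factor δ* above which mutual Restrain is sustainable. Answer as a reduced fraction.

the Delta co-op: cooperation gives 8 each period; deviation gives 12 once then 6 forever.
  8/(1−δ) ≥ 12 + 6δ/(1−δ) ⇒ δ ≥ 4/6 = 2/3.
the South fleet: cooperation gives 43 each period; deviation gives 74 once then 13 forever.
  δ ≥ 31/61.
Both must hold, so the binding constraint is the Delta co-op's: δ ≥ 2/3.

2/3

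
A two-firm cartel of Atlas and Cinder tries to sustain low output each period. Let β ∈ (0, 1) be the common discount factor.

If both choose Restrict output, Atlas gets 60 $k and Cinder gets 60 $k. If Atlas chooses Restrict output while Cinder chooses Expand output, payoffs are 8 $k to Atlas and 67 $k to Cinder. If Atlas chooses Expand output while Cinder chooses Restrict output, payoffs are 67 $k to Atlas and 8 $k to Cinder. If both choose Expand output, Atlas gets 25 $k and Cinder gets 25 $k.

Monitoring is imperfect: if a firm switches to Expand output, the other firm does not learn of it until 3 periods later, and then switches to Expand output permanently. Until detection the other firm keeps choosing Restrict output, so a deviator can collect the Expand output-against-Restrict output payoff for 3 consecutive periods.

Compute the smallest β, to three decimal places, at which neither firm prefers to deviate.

A deviator earns 67 for 3 periods, then 25 forever; cooperating earns 60 forever. Multiplying the IC by (1−β):
60 ≥ 67(1−β^3) + 25β^3, so 42·β^3 ≥ 7 and β^3 ≥ 1/6.
β ≥ (1/6)^(1/3) ≈ 0.550.

0.550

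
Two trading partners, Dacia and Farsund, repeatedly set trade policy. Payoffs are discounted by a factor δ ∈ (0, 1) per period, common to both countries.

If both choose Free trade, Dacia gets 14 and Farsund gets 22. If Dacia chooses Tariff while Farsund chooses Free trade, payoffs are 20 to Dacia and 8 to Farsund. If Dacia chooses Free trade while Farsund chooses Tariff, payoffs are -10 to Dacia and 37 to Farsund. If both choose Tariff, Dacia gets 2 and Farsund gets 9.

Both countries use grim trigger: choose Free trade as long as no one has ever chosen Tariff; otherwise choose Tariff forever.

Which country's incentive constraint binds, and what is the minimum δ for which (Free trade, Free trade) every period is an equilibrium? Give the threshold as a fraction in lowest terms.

Dacia: cooperation gives 14 each period; deviation gives 20 once then 2 forever.
  14/(1−δ) ≥ 20 + 2δ/(1−δ) ⇒ δ ≥ 6/18 = 1/3.
Farsund: cooperation gives 22 each period; deviation gives 37 once then 9 forever.
  δ ≥ 15/28.
Both must hold, so the binding constraint is Farsund's: δ ≥ 15/28.

Farsund; δ ≥ 15/28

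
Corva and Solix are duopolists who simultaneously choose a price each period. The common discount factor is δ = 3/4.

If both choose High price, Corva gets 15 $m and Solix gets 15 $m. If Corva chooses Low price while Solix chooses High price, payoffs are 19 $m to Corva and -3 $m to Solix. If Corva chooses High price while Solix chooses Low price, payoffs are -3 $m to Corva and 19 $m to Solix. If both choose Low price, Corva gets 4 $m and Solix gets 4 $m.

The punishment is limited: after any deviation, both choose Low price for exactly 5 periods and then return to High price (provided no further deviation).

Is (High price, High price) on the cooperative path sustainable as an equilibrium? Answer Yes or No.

Yes

IC: δ+…+δ^5 ≥ (19−15)/(15−4) = 4/11.
At δ = 3/4: partial sum = 2.2881 ≥ 0.3636. Cooperation sustainable.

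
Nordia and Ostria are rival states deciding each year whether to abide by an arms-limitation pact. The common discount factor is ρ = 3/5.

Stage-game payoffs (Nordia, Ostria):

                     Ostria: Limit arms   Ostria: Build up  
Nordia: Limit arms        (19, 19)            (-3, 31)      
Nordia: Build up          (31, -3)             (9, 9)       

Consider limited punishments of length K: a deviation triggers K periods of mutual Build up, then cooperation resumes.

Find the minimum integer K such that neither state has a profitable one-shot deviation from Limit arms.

No profitable deviation requires (19−9)(ρ+…+ρ^K) ≥ 31−19, i.e. ρ+…+ρ^K ≥ 6/5 ≈ 1.2000.
With ρ = 3/5, the partial sums are K=1: 0.6000, K=2: 0.9600, K=3: 1.1760, K=4: 1.3056.
K = 4 is the first length at which the sum reaches 1.2000.

4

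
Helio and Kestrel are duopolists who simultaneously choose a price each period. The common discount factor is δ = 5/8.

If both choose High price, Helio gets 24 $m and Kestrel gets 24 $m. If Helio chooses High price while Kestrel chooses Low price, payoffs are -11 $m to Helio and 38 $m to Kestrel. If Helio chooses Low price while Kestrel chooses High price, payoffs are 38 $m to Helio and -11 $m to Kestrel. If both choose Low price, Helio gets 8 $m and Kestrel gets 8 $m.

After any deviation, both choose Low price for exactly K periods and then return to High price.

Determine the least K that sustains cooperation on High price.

Need Σ_{k=1}^{K} δ^k ≥ (38−24)/(24−8) = 0.8750 at δ = 5/8.
At K = 1 the sum is 0.6250 < 0.8750; at K = 2 it is 1.0156 ≥ 0.8750.
So the minimum punishment length is K = 2.

2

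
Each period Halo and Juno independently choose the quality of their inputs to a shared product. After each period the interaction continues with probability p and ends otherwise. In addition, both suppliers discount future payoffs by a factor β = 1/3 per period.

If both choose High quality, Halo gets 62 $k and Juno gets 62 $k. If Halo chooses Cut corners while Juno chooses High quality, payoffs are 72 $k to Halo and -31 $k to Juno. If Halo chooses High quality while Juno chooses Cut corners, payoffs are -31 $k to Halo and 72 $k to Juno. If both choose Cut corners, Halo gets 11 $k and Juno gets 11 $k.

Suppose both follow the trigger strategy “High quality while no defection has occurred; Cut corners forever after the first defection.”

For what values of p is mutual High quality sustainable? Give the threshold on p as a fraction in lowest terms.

30/61

With continuation probability p and discount β, the effective per-period discount factor is βp.
Grim-trigger IC: βp ≥ (72−62)/(72−11) = 10/61.
So p ≥ (10/61)/(1/3) = 30/61.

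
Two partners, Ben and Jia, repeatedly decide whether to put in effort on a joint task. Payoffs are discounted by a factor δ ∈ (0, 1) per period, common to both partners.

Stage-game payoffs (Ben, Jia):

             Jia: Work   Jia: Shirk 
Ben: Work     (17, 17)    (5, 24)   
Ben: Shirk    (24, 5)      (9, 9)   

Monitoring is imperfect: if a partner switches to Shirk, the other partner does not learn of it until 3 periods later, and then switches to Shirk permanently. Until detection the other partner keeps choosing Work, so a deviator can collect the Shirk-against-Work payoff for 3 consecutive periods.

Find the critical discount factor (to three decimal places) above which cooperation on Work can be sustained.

The best deviation is to choose Shirk for all 3 undetected periods, earning 24 each, then 9 forever once detected.
Deviation value: 24(1−δ^3)/(1−δ) + 9δ^3/(1−δ); cooperation value: 17/(1−δ).
IC: 17 ≥ 24(1−δ^3) + 9δ^3 = 24 − 15δ^3.
So δ^3 ≥ 7/15, giving δ ≥ (7/15)^(1/3) ≈ 0.776.

0.776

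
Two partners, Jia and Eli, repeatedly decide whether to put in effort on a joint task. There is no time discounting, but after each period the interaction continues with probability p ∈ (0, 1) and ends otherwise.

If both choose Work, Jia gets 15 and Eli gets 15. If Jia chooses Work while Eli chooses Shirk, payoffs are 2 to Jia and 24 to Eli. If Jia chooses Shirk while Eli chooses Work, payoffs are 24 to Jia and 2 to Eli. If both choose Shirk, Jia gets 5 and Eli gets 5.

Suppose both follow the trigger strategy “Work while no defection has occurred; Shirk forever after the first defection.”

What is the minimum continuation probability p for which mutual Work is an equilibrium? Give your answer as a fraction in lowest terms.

Expected cooperation value is 15 + p·15 + p²·15 + … = 15/(1−p); deviation gives 24 + p·5/(1−p).
15 ≥ 24(1−p) + 5p ⇒ 19p ≥ 9 ⇒ p ≥ 9/19.

9/19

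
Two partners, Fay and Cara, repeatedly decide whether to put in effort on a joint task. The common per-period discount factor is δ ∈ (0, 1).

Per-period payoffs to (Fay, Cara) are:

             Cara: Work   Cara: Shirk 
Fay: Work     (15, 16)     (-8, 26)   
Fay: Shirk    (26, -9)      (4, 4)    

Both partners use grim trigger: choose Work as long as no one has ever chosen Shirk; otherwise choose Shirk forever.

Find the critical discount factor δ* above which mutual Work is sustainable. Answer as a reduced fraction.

Fay: cooperation gives 15 each period; deviation gives 26 once then 4 forever.
  15/(1−δ) ≥ 26 + 4δ/(1−δ) ⇒ δ ≥ 11/22 = 1/2.
Cara: cooperation gives 16 each period; deviation gives 26 once then 4 forever.
  δ ≥ 10/22 = 5/11.
Both must hold, so the binding constraint is Fay's: δ ≥ 1/2.

1/2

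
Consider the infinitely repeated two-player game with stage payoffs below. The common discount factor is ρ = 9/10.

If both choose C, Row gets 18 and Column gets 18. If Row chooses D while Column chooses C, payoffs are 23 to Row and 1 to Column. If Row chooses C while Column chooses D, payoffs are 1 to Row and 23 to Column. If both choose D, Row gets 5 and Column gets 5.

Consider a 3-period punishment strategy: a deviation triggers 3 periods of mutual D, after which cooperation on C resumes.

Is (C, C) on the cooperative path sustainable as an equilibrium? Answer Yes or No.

Comparing payoff streams over the 4 periods until play realigns: cooperate → 18(1+ρ+…+ρ^3); deviate → 23 + 5(ρ+…+ρ^3).
Cooperation is sustained iff (18−5)(ρ+…+ρ^3) ≥ 23−18.
ρ+…+ρ^3 = 9/10·(1−(9/10)^3)/(1−9/10) = 2.4390, and (23−18)/(18−5) = 0.3846.
2.4390 ≥ 0.3846, so cooperation is sustainable.

Yes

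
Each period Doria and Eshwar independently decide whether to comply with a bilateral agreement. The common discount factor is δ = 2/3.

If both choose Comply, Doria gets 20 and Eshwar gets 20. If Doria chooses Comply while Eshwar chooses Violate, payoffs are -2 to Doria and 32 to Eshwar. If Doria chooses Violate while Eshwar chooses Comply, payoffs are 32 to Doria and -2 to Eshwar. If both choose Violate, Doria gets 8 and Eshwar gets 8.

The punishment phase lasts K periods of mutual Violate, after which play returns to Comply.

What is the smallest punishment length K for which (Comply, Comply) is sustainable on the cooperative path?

Need Σ_{k=1}^{K} δ^k ≥ (32−20)/(20−8) = 1.0000 at δ = 2/3.
At K = 1 the sum is 0.6667 < 1.0000; at K = 2 it is 1.1111 ≥ 1.0000.
So the minimum punishment length is K = 2.

2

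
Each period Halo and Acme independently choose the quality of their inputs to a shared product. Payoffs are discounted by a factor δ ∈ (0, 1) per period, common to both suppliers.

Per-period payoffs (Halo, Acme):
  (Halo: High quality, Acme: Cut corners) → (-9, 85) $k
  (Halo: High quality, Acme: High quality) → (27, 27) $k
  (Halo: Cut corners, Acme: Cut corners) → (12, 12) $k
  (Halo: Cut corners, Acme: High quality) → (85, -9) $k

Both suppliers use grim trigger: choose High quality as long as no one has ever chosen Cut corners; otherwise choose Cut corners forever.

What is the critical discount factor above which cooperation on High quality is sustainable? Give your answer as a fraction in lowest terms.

58/73

Under grim trigger the critical discount factor is (T−C)/(T−P) with T = 85, C = 27, P = 12.
δ* = (85−27)/(85−12) = 58/73.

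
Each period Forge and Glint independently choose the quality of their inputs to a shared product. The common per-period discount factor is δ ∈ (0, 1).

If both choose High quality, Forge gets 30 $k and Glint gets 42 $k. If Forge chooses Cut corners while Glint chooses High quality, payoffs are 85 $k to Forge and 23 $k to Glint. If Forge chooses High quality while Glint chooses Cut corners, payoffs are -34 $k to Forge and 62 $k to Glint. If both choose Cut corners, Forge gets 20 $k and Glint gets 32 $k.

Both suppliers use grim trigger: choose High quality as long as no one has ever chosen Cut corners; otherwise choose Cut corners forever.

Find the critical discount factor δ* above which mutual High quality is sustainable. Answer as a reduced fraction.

For Forge: deviation gain 85−30 = 55, per-period punishment loss 30−20 = 10. IC gives δ ≥ 55/65 = 11/13.
For Glint: gain 20, loss 10 per period, so δ ≥ 20/30 = 2/3.
The tighter constraint is Forge's, so cooperation needs δ ≥ 11/13.

11/13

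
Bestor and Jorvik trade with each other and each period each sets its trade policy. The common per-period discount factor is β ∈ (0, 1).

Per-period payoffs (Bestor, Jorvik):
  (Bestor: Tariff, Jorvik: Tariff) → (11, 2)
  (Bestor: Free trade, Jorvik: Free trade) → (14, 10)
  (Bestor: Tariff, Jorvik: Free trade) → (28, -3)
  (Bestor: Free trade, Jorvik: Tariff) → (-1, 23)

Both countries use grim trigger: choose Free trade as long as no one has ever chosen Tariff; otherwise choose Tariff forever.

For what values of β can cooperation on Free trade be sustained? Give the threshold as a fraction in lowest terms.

14/17

For Bestor: deviation gain 28−14 = 14, per-period punishment loss 14−11 = 3. IC gives β ≥ 14/17.
For Jorvik: gain 13, loss 8 per period, so β ≥ 13/21.
The tighter constraint is Bestor's, so cooperation needs β ≥ 14/17.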